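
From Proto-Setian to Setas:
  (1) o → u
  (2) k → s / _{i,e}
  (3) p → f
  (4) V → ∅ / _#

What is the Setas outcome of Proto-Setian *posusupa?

fususuf

Setas: *posusupa > pususupa > fususufa > fususuf  (by vowel merger, unconditioned shift, apocope)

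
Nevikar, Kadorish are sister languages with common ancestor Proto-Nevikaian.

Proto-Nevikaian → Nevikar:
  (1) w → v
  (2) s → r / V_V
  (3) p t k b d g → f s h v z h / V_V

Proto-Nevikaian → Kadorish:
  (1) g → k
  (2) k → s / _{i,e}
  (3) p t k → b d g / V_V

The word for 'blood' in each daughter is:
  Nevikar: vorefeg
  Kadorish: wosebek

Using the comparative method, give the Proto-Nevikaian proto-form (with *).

*wosepeg

Position 5: Nevikar has f, Kadorish has b. Taking the neighbouring segments as reconstructed: Nevikar f could go back to *p or *f; Kadorish b could go back to *p or *b — the one source consistent with every daughter is *p.
Position 1: Nevikar has v, Kadorish has w. Kadorish preserves w here (none of its changes turn any other segment into w), so the proto-segment is *w.
Position 3: Nevikar has r, Kadorish has s. Taking the neighbouring segments as reconstructed: Nevikar r could go back to *s or *r; Kadorish s could go back to *k or *g or *s — the one source consistent with every daughter is *s.
Verify the candidate proto-form against each daughter:
Nevikar: *wosepeg > vosepeg > vorepeg > vorefeg  (by unconditioned shift, rhotacism, intervocalic lenition)
Kadorish: start from *wosepeg.
  rule 1 (unconditioned shift): wosepeg → wosepek
  rule 2: no change — wosepek
  rule 3 (intervocalic voicing): wosepek → wosebek
  ⇒ Kadorish wosebek
No other proto-form is consistent with every reflex, so the reconstruction is *wosepeg.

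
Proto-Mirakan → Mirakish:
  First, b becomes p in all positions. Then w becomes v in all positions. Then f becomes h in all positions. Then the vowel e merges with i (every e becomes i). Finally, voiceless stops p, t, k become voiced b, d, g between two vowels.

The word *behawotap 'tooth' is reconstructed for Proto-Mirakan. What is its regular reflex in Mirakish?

Mirakish: *behawotap
  behawotap → pehawotap   [unconditioned shift]
  pehawotap → pehavotap   [unconditioned shift]
  pehavotap (rule 3 does not apply)
  pehavotap → pihavotap   [vowel merger]
  pihavotap → pihavodap   [intervocalic voicing]
  giving Mirakish pihavodap.

pihavodap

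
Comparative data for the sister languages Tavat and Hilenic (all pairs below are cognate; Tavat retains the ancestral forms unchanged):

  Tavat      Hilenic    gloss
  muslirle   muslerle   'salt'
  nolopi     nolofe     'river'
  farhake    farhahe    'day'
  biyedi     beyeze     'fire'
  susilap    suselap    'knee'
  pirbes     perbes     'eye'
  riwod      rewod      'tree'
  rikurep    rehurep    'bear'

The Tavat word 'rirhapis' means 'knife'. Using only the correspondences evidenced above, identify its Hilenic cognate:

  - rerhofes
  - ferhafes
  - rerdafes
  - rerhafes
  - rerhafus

rerhafes

muslirle ~ muslerle, pirbes ~ perbes — Tavat i corresponds to Hilenic e after a consonant, before r.
nolopi ~ nolofe — Tavat p corresponds to Hilenic f between vowels (before a front vowel).
biyedi ~ beyeze, susilap ~ suselap — Tavat i corresponds to Hilenic e after a consonant, before a consonant other than r, m, n, p, b, f, v.
Applying these to Tavat 'rirhapis':
  rirhapis → rerhapis   (i→e after a consonant, before r)
  rerhapis → rerhafis   (p→f between vowels (before a front vowel))
  rerhafis → rerhafes   (i→e after a consonant, before a consonant other than r, m, n, p, b, f, v)
So the Hilenic cognate is 'rerhafes'.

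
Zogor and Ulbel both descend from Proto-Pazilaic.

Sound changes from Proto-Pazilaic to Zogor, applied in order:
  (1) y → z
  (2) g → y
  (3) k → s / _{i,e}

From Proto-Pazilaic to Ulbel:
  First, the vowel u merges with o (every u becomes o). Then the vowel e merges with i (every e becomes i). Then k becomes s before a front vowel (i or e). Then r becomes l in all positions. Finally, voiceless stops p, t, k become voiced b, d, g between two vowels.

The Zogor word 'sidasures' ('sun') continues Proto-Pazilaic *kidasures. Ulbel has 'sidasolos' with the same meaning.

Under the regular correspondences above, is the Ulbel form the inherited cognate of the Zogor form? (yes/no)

Derive the expected Ulbel reflex of *kidasures:
Ulbel: start from *kidasures.
  rule 1 (vowel merger): kidasures → kidasores
  rule 2 (vowel merger): kidasores → kidasoris
  rule 3 (palatalisation): kidasoris → sidasoris
  rule 4 (unconditioned shift): sidasoris → sidasolis
  rule 5: no change — sidasolis
  ⇒ Ulbel sidasolis
The regular Ulbel reflex would be 'sidasolis', but the attested form is 'sidasolos'. The correspondence is irregular, so they are not cognates (the Ulbel form has a different source).

no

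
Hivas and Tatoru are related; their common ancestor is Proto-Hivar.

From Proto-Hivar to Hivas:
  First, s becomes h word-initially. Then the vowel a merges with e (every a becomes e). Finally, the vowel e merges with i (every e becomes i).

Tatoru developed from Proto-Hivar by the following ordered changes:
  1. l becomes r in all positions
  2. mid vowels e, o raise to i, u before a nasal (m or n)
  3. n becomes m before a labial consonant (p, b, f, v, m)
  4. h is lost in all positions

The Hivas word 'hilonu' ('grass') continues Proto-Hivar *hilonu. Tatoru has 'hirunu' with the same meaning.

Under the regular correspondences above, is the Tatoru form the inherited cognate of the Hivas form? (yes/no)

no

Derive the expected Tatoru reflex of *hilonu:
Tatoru: start from *hilonu.
  rule 1 (unconditioned shift): hilonu → hironu
  rule 2 (pre-nasal raising): hironu → hirunu
  rule 3: no change — hirunu
  rule 4 (h-loss): hirunu → irunu
  ⇒ Tatoru irunu
The regular Tatoru reflex would be 'irunu', but the attested form is 'hirunu'. The correspondence is irregular, so they are not cognates (the Tatoru form has a different source).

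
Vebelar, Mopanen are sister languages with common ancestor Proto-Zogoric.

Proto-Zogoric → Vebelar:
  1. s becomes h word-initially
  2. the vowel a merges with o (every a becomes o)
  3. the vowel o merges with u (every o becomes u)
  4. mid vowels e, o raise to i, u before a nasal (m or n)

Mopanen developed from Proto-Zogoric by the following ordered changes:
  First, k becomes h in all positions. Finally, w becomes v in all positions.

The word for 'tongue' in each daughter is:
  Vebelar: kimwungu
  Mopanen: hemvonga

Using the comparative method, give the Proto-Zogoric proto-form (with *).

Position 4: Vebelar has w, Mopanen has v. Vebelar preserves w here (none of its changes turn any other segment into w), so the proto-segment is *w.
Position 8: Vebelar has u, Mopanen has a. Mopanen preserves a here (none of its changes turn any other segment into a), so the proto-segment is *a.
Verify the candidate proto-form against each daughter:
Vebelar: *kemwonga > kemwongo > kemwungu > kimwungu  (by vowel merger, vowel merger, pre-nasal raising)
Mopanen: *kemwonga > hemwonga > hemvonga  (by unconditioned shift, unconditioned shift)
*kemwonga is the unique common source.

*kemwonga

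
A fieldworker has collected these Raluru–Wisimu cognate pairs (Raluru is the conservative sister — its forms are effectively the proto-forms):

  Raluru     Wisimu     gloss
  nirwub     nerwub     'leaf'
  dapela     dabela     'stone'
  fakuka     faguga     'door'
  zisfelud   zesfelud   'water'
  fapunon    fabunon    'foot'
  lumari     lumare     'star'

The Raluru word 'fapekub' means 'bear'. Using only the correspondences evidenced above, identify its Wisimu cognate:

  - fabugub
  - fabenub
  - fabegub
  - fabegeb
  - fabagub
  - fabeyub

fabegub

dapela ~ dabela — Raluru p corresponds to Wisimu b between vowels (before a front vowel).
fakuka ~ faguga — Raluru k corresponds to Wisimu g between vowels (before a back vowel).
Applying these to Raluru 'fapekub':
  fapekub → fabekub   (p→b between vowels (before a front vowel))
  fabekub → fabegub   (k→g between vowels (before a back vowel))
So the Wisimu cognate is 'fabegub'.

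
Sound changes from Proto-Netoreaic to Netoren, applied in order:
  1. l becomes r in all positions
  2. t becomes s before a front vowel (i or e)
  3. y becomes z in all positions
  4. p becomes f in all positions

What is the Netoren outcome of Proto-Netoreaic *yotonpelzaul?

Netoren: start from *yotonpelzaul.
  rule 1 (unconditioned shift): yotonpelzaul → yotonperzaur
  rule 2: no change — yotonperzaur
  rule 3 (unconditioned shift): yotonperzaur → zotonperzaur
  rule 4 (unconditioned shift): zotonperzaur → zotonferzaur
  ⇒ Netoren zotonferzaur

zotonferzaur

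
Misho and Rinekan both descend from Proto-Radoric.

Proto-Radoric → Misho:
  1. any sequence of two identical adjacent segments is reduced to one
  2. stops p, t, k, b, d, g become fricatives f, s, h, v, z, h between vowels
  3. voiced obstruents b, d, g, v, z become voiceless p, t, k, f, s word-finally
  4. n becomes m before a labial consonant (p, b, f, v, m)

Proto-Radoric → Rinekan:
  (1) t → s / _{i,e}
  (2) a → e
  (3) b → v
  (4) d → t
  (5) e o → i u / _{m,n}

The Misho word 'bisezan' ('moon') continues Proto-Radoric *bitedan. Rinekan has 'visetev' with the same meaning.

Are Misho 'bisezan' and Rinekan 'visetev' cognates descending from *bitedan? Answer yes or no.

Derive the expected Rinekan reflex of *bitedan:
Rinekan: start from *bitedan.
  rule 1 (palatalisation): bitedan → bisedan
  rule 2 (vowel merger): bisedan → biseden
  rule 3 (unconditioned shift): biseden → viseden
  rule 4 (unconditioned shift): viseden → viseten
  rule 5 (pre-nasal raising): viseten → visetin
  ⇒ Rinekan visetin
The regular Rinekan reflex would be 'visetin', but the attested form is 'visetev'. The correspondence is irregular, so they are not cognates (the Rinekan form has a different source).

no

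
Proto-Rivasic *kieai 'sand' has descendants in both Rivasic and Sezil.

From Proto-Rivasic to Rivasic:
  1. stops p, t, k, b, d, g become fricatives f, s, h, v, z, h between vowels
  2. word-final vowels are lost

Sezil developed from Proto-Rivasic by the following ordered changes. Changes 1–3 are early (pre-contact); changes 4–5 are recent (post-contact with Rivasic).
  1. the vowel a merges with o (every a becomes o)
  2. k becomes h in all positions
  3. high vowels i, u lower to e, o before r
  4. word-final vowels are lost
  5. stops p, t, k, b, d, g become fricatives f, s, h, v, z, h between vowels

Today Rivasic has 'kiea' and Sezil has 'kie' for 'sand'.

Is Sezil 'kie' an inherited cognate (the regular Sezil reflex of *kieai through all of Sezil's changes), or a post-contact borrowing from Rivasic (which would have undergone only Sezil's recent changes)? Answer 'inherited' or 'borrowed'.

If inherited, *kieai would pass through all of Sezil's changes:
Sezil: *kieai
  kieai → kieoi   [vowel merger]
  kieoi → hieoi   [unconditioned shift]
  hieoi (rule 3 does not apply)
  hieoi → hieo   [apocope]
  hieo (rule 5 does not apply)
  giving Sezil hieo.
If borrowed from Rivasic 'kiea' after the early changes, it would undergo only the recent ones:
  rule 4 (apocope): kiea → kie
  rule 5 (intervocalic lenition): no change (kie)
  ⇒ as a loan: kie
Sezil 'kie' matches the loan outcome 'kie', not the inherited 'hieo' — it skipped the early Sezil changes, so it was borrowed from Rivasic.

borrowed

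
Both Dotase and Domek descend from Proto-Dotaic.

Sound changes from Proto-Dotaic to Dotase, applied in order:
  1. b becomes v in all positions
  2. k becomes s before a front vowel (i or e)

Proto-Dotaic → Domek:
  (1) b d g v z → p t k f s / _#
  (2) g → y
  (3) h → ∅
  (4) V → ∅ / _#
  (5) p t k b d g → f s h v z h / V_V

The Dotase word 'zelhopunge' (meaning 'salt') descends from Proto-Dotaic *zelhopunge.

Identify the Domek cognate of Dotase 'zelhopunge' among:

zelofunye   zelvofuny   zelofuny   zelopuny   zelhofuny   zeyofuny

zelofuny

Domek: start from *zelhopunge.
  rule 1: no change — zelhopunge
  rule 2 (unconditioned shift): zelhopunge → zelhopunye
  rule 3 (h-loss): zelhopunye → zelopunye
  rule 4 (apocope): zelopunye → zelopuny
  rule 5 (intervocalic lenition): zelopuny → zelofuny
  ⇒ Domek zelofuny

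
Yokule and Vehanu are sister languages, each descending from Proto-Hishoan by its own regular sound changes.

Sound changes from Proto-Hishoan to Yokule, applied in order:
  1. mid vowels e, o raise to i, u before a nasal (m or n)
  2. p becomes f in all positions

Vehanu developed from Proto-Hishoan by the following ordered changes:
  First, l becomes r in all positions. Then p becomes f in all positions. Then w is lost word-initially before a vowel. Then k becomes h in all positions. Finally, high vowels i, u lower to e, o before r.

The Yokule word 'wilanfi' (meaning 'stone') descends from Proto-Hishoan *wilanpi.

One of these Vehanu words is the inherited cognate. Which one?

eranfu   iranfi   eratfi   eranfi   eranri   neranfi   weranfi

eranfi

Vehanu: *wilanpi
  wilanpi → wiranpi   [unconditioned shift]
  wiranpi → wiranfi   [unconditioned shift]
  wiranfi → iranfi   [glide loss]
  iranfi (rule 4 does not apply)
  iranfi → eranfi   [pre-rhotic lowering]
  giving Vehanu eranfi.
The other candidates each miss or misapply at least one Vehanu change.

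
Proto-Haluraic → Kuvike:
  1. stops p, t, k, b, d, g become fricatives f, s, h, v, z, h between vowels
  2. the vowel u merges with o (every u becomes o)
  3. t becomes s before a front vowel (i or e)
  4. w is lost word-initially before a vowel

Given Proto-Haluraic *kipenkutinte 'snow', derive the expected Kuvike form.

kifenkosinse

Kuvike: start from *kipenkutinte.
  rule 1 (intervocalic lenition): kipenkutinte → kifenkusinte
  rule 2 (vowel merger): kifenkusinte → kifenkosinte
  rule 3 (palatalisation): kifenkosinte → kifenkosinse
  rule 4: no change — kifenkosinse
  ⇒ Kuvike kifenkosinse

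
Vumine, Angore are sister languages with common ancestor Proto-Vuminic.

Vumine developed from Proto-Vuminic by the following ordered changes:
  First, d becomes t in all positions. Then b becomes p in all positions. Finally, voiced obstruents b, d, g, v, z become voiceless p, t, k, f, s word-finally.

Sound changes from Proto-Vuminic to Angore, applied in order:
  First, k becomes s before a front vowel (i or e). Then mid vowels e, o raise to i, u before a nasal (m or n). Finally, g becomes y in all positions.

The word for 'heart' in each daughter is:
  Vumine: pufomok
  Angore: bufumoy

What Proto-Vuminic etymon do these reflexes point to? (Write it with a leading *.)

*bufomog

Position 4: Vumine has o, Angore has u. Vumine preserves o here (none of its changes turn any other segment into o), so the proto-segment is *o.
Position 1: Vumine has p, Angore has b. Angore preserves b here (none of its changes turn any other segment into b), so the proto-segment is *b.
Verify the candidate proto-form against each daughter:
Vumine: *bufomog > pufomog > pufomok  (by unconditioned shift, final devoicing)
Angore: *bufomog
  bufomog (rule 1 does not apply)
  bufomog → bufumog   [pre-nasal raising]
  bufumog → bufumoy   [unconditioned shift]
  giving Angore bufumoy.
*bufomog is the unique common source.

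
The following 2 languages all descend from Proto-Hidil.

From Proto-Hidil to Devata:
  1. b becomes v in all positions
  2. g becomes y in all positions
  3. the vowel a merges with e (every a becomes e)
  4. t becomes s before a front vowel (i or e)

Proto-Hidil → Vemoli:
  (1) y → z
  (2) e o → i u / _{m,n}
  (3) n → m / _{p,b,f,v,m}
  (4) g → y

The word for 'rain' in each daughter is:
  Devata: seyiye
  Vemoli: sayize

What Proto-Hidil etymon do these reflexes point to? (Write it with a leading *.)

Position 2: Devata has e, Vemoli has a. Vemoli preserves a here (none of its changes turn any other segment into a), so the proto-segment is *a.
Position 5: Devata has y, Vemoli has z. Taking the neighbouring segments as reconstructed: Devata y could go back to *g or *y; Vemoli z could go back to *z or *y — the one source consistent with every daughter is *y.
Continuing position by position gives *sagiye; check it forward:
Devata: start from *sagiye.
  rule 1: no change — sagiye
  rule 2 (unconditioned shift): sagiye → sayiye
  rule 3 (vowel merger): sayiye → seyiye
  rule 4: no change — seyiye
  ⇒ Devata seyiye
Vemoli: start from *sagiye.
  rule 1 (unconditioned shift): sagiye → sagize
  rule 2: no change — sagize
  rule 3: no change — sagize
  rule 4 (unconditioned shift): sagize → sayize
  ⇒ Vemoli sayize
Only *sagiye yields all of Devata seyiye, Vemoli sayize.

*sagiye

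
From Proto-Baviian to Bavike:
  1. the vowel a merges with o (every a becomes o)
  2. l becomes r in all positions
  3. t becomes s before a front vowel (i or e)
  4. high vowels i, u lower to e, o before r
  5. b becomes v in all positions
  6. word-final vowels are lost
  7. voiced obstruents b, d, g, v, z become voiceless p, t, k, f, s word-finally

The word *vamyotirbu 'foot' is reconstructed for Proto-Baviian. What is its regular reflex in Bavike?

Bavike: *vamyotirbu > vomyotirbu > vomyosirbu > vomyoserbu > vomyoservu > vomyoserv > vomyoserf  (by vowel merger, palatalisation, pre-rhotic lowering, unconditioned shift, apocope, final devoicing)

vomyoserf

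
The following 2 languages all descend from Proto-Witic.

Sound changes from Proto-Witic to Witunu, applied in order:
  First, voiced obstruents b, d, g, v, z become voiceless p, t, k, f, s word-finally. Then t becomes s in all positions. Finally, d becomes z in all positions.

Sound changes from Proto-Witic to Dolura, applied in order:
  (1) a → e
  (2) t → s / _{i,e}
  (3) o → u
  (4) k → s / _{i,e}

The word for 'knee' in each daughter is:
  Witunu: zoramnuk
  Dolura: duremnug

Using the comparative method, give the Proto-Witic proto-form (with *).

Position 4: Witunu has a, Dolura has e. Witunu preserves a here (none of its changes turn any other segment into a), so the proto-segment is *a.
Position 1: Witunu has z, Dolura has d. Dolura preserves d here (none of its changes turn any other segment into d), so the proto-segment is *d.
This points to *doramnug. Verify forward in each daughter:
Witunu: *doramnug
  doramnug → doramnuk   [final devoicing]
  doramnuk (rule 2 does not apply)
  doramnuk → zoramnuk   [unconditioned shift]
  giving Witunu zoramnuk.
Dolura: *doramnug
  doramnug → doremnug   [vowel merger]
  doremnug (rule 2 does not apply)
  doremnug → duremnug   [vowel merger]
  duremnug (rule 4 does not apply)
  giving Dolura duremnug.
No other proto-form is consistent with every reflex, so the reconstruction is *doramnug.

*doramnug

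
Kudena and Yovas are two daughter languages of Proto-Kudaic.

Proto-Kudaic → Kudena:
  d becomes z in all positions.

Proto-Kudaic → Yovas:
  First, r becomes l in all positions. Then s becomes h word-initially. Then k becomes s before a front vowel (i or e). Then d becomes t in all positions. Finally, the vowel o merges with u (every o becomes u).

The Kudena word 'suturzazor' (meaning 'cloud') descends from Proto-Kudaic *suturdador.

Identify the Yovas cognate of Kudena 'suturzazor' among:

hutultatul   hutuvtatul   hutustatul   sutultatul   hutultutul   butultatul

Yovas: start from *suturdador.
  rule 1 (unconditioned shift): suturdador → sutuldadol
  rule 2 (debuccalisation): sutuldadol → hutuldadol
  rule 3: no change — hutuldadol
  rule 4 (unconditioned shift): hutuldadol → hutultatol
  rule 5 (vowel merger): hutultatol → hutultatul
  ⇒ Yovas hutultatul

hutultatul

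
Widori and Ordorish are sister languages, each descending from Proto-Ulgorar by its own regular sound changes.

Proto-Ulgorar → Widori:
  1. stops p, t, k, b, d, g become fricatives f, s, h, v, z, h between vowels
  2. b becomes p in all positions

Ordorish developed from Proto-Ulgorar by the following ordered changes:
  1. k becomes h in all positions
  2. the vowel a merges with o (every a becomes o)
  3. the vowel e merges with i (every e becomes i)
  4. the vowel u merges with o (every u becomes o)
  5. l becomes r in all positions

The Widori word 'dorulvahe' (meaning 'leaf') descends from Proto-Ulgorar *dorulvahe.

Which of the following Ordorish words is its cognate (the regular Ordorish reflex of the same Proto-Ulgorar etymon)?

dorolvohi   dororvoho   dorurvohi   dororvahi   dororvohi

Ordorish: start from *dorulvahe.
  rule 1: no change — dorulvahe
  rule 2 (vowel merger): dorulvahe → dorulvohe
  rule 3 (vowel merger): dorulvohe → dorulvohi
  rule 4 (vowel merger): dorulvohi → dorolvohi
  rule 5 (unconditioned shift): dorolvohi → dororvohi
  ⇒ Ordorish dororvohi
Only 'dororvohi' matches the regular Ordorish development of *dorulvahe.

dororvohi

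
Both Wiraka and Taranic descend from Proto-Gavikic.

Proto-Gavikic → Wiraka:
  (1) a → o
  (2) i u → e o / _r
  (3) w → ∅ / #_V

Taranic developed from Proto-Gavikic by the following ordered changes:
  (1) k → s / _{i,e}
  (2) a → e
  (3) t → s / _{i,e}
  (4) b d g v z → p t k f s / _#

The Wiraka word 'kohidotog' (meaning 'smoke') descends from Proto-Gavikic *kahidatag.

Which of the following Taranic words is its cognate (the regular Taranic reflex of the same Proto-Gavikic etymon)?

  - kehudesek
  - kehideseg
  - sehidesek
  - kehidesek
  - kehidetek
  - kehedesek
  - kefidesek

kehidesek

Taranic: *kahidatag > kehideteg > kehideseg > kehidesek  (by vowel merger, palatalisation, final devoicing)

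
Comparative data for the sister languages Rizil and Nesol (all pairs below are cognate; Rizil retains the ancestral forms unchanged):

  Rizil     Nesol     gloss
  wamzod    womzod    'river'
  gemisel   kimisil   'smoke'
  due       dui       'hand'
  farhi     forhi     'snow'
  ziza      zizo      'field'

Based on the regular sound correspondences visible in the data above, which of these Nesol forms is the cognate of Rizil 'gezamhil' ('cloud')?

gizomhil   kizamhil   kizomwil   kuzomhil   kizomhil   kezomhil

gemisel ~ kimisil — Rizil g corresponds to Nesol k word-initially before a front vowel.
gemisel ~ kimisil — Rizil e corresponds to Nesol i after a consonant, before a consonant other than r, m, n, p, b, f, v.
wamzod ~ womzod — Rizil a corresponds to Nesol o after a consonant, before a nasal.
Applying these to Rizil 'gezamhil':
  gezamhil → kezamhil   (g→k word-initially before a front vowel)
  kezamhil → kizamhil   (e→i after a consonant, before a consonant other than r, m, n, p, b, f, v)
  kizamhil → kizomhil   (a→o after a consonant, before a nasal)
So the Nesol cognate is 'kizomhil'.

kizomhil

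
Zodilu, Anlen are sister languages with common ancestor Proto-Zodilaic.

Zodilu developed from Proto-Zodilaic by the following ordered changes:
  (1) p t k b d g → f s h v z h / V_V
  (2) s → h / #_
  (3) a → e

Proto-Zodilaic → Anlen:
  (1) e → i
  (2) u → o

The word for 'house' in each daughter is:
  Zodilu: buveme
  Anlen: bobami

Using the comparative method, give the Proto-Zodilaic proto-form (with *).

*bubame

Position 3: Zodilu has v, Anlen has b. Anlen preserves b here (none of its changes turn any other segment into b), so the proto-segment is *b.
Position 4: Zodilu has e, Anlen has a. Anlen preserves a here (none of its changes turn any other segment into a), so the proto-segment is *a.
Verify the candidate proto-form against each daughter:
Zodilu: start from *bubame.
  rule 1 (intervocalic lenition): bubame → buvame
  rule 2: no change — buvame
  rule 3 (vowel merger): buvame → buveme
  ⇒ Zodilu buveme
Anlen: start from *bubame.
  rule 1 (vowel merger): bubame → bubami
  rule 2 (vowel merger): bubami → bobami
  ⇒ Anlen bobami
Only *bubame yields all of Zodilu buveme, Anlen bobami.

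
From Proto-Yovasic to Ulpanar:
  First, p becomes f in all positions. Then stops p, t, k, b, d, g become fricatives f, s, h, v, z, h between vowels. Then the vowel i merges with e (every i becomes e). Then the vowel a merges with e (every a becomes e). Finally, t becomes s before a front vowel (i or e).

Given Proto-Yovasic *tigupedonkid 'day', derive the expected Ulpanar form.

Ulpanar: *tigupedonkid > tigufedonkid > tihufezonkid > tehufezonked > sehufezonked  (by unconditioned shift, intervocalic lenition, vowel merger, palatalisation)

sehufezonked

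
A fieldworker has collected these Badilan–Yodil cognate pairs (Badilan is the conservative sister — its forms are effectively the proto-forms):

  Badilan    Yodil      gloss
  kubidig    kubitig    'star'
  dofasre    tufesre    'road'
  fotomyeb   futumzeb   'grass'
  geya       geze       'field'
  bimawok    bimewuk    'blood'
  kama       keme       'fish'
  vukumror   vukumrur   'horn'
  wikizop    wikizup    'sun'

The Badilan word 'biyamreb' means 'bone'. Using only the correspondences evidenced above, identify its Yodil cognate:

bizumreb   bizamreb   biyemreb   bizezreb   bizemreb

geya ~ geze — Badilan y corresponds to Yodil z between vowels (before a back vowel).
kama ~ keme — Badilan a corresponds to Yodil e after a consonant, before a nasal.
Applying these to Badilan 'biyamreb':
  biyamreb → bizamreb   (y→z between vowels (before a back vowel))
  bizamreb → bizemreb   (a→e after a consonant, before a nasal)
So the Yodil cognate is 'bizemreb'.

bizemreb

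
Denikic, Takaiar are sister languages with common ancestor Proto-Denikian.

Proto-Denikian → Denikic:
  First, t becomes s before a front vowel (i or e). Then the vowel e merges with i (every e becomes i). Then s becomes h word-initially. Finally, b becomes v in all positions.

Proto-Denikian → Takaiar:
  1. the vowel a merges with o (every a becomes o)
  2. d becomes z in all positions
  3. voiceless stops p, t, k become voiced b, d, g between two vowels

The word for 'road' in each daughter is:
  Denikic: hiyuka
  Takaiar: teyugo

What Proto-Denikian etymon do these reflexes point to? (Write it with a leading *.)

*teyuka

Position 1: Denikic has h, Takaiar has t. Takaiar preserves t here (none of its changes turn any other segment into t), so the proto-segment is *t.
Position 5: Denikic has k, Takaiar has g. Denikic preserves k here (none of its changes turn any other segment into k), so the proto-segment is *k.
Position 2: Denikic has i, Takaiar has e. Takaiar preserves e here (none of its changes turn any other segment into e), so the proto-segment is *e.
This points to *teyuka. Verify forward in each daughter:
Denikic: *teyuka > seyuka > siyuka > hiyuka  (by palatalisation, vowel merger, debuccalisation)
Takaiar: *teyuka > teyuko > teyugo  (by vowel merger, intervocalic voicing)
No other proto-form is consistent with every reflex, so the reconstruction is *teyuka.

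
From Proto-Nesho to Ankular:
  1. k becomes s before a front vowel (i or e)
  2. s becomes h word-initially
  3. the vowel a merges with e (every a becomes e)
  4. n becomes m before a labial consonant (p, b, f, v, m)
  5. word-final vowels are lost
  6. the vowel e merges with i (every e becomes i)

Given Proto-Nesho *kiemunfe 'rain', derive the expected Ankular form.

Ankular: *kiemunfe > siemunfe > hiemunfe > hiemumfe > hiemumf > hiimumf  (by palatalisation, debuccalisation, nasal place assimilation, apocope, vowel merger)

hiimumf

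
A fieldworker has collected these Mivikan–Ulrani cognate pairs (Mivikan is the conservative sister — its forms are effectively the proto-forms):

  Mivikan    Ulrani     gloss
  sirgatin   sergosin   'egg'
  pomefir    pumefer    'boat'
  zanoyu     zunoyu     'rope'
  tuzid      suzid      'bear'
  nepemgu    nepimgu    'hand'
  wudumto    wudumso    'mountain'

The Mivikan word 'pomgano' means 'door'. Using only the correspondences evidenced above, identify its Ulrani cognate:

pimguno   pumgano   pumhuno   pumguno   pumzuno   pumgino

pomefir ~ pumefer — Mivikan o corresponds to Ulrani u after a consonant, before a nasal.
zanoyu ~ zunoyu — Mivikan a corresponds to Ulrani u after a consonant, before a nasal.
Applying these to Mivikan 'pomgano':
  pomgano → pumgano   (o→u after a consonant, before a nasal)
  pumgano → pumguno   (a→u after a consonant, before a nasal)
So the Ulrani cognate is 'pumguno'.

pumguno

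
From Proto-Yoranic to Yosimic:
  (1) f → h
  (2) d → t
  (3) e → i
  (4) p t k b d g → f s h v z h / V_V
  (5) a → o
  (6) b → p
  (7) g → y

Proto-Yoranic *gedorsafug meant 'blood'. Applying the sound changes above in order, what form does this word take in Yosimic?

yisorsohuy

Yosimic: start from *gedorsafug.
  rule 1 (unconditioned shift): gedorsafug → gedorsahug
  rule 2 (unconditioned shift): gedorsahug → getorsahug
  rule 3 (vowel merger): getorsahug → gitorsahug
  rule 4 (intervocalic lenition): gitorsahug → gisorsahug
  rule 5 (vowel merger): gisorsahug → gisorsohug
  rule 6: no change — gisorsohug
  rule 7 (unconditioned shift): gisorsohug → yisorsohuy
  ⇒ Yosimic yisorsohuy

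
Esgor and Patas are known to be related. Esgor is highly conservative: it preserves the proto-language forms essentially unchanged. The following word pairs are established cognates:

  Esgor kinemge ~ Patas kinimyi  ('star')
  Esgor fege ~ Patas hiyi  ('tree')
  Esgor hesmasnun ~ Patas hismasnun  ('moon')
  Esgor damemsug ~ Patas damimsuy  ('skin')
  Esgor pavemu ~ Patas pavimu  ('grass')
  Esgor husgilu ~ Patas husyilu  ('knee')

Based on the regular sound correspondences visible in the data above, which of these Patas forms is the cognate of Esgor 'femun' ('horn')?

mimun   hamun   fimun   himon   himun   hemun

fege ~ hiyi — Esgor f corresponds to Patas h word-initially before a front vowel.
kinemge ~ kinimyi, damemsug ~ damimsuy — Esgor e corresponds to Patas i after a consonant, before a nasal.
Applying these to Esgor 'femun':
  femun → hemun   (f→h word-initially before a front vowel)
  hemun → himun   (e→i after a consonant, before a nasal)
So the Patas cognate is 'himun'.

himun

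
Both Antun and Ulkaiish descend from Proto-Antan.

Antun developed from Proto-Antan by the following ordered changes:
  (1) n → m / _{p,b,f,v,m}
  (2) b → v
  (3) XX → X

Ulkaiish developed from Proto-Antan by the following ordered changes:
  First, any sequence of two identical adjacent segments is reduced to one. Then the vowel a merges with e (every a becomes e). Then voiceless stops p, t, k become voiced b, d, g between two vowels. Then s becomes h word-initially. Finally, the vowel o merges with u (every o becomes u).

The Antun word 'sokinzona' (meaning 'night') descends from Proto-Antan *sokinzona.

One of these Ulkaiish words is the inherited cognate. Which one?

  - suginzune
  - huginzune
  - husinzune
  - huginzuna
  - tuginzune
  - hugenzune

huginzune

Ulkaiish: *sokinzona > sokinzone > soginzone > hoginzone > huginzune  (by vowel merger, intervocalic voicing, debuccalisation, vowel merger)
The other candidates each miss or misapply at least one Ulkaiish change.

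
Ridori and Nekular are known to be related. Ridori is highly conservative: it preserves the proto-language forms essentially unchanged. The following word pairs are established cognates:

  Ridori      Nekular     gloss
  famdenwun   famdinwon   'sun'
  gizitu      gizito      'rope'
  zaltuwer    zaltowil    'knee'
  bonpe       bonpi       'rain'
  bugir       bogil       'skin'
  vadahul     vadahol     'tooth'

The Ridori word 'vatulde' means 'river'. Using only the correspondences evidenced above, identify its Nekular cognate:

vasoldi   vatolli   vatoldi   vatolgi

vatoldi

zaltuwer ~ zaltowil, bugir ~ bogil — Ridori u corresponds to Nekular o after a consonant, before a consonant other than r, m, n, p, b, f, v.
bonpe ~ bonpi — Ridori e corresponds to Nekular i word-finally.
Applying these to Ridori 'vatulde':
  vatulde → vatolde   (u→o after a consonant, before a consonant other than r, m, n, p, b, f, v)
  vatolde → vatoldi   (e→i word-finally)
So the Nekular cognate is 'vatoldi'.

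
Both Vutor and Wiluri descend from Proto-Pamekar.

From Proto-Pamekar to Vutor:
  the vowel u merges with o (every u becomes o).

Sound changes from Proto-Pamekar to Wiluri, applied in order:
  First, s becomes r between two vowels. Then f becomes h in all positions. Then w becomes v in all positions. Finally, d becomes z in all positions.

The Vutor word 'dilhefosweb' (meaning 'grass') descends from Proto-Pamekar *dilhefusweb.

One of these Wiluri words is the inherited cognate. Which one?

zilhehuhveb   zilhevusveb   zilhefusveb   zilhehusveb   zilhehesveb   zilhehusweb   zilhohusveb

zilhehusveb

Wiluri: *dilhefusweb
  dilhefusweb (rule 1 does not apply)
  dilhefusweb → dilhehusweb   [unconditioned shift]
  dilhehusweb → dilhehusveb   [unconditioned shift]
  dilhehusveb → zilhehusveb   [unconditioned shift]
  giving Wiluri zilhehusveb.
The other candidates each miss or misapply at least one Wiluri change.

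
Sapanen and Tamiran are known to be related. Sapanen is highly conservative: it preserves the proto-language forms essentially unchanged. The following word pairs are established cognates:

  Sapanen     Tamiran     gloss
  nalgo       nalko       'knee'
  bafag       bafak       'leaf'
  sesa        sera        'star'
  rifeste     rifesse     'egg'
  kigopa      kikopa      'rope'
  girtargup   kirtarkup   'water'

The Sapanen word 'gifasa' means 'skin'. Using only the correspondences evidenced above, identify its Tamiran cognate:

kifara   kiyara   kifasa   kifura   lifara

girtargup ~ kirtarkup — Sapanen g corresponds to Tamiran k word-initially before a front vowel.
sesa ~ sera — Sapanen s corresponds to Tamiran r between vowels (before a back vowel).
Applying these to Sapanen 'gifasa':
  gifasa → kifasa   (g→k word-initially before a front vowel)
  kifasa → kifara   (s→r between vowels (before a back vowel))
So the Tamiran cognate is 'kifara'.

kifara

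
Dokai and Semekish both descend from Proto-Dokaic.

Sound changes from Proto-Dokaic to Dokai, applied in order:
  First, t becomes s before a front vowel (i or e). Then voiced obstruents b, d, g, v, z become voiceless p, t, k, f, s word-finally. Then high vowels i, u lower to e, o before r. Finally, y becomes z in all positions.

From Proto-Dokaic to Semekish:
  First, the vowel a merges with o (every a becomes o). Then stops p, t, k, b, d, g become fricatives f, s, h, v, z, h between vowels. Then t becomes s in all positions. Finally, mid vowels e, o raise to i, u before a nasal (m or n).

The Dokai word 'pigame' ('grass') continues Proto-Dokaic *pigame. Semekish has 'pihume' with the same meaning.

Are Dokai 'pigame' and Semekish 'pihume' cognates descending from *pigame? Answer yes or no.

Derive the expected Semekish reflex of *pigame:
Semekish: *pigame > pigome > pihome > pihume  (by vowel merger, intervocalic lenition, pre-nasal raising)
Semekish 'pihume' matches the regular reflex exactly, so the pair is cognate.

yes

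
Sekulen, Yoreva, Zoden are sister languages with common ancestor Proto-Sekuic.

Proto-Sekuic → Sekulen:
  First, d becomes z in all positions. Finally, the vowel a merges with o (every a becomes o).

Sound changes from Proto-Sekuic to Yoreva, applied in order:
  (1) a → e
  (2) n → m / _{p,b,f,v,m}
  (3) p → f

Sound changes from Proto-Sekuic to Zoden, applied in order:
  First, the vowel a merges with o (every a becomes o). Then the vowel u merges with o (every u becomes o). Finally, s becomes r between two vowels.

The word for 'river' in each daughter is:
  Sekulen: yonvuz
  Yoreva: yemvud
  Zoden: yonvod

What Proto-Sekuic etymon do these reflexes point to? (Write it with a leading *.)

*yanvud

Position 3: Sekulen has n, Yoreva has m, Zoden has n. Sekulen preserves n here (none of its changes turn any other segment into n), so the proto-segment is *n.
Position 6: Sekulen has z, Yoreva has d, Zoden has d. Yoreva preserves d here (none of its changes turn any other segment into d), so the proto-segment is *d.
Continuing position by position gives *yanvud; check it forward:
Sekulen: *yanvud > yanvuz > yonvuz  (by unconditioned shift, vowel merger)
Yoreva: start from *yanvud.
  rule 1 (vowel merger): yanvud → yenvud
  rule 2 (nasal place assimilation): yenvud → yemvud
  rule 3: no change — yemvud
  ⇒ Yoreva yemvud
Zoden: *yanvud
  yanvud → yonvud   [vowel merger]
  yonvud → yonvod   [vowel merger]
  yonvod (rule 3 does not apply)
  giving Zoden yonvod.
No other proto-form is consistent with every reflex, so the reconstruction is *yanvud.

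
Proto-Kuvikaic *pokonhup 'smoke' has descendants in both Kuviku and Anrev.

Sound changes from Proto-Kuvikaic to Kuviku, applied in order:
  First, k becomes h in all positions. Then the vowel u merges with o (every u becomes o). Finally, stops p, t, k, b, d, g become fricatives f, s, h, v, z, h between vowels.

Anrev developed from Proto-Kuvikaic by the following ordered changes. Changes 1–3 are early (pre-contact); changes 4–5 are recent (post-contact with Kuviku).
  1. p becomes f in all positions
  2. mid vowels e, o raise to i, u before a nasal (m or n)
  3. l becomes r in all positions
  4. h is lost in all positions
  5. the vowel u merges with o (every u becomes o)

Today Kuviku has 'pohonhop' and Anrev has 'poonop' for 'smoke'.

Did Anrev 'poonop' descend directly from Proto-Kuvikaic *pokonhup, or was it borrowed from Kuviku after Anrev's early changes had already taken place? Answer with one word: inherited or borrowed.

If inherited, *pokonhup would pass through all of Anrev's changes:
Anrev: start from *pokonhup.
  rule 1 (unconditioned shift): pokonhup → fokonhuf
  rule 2 (pre-nasal raising): fokonhuf → fokunhuf
  rule 3: no change — fokunhuf
  rule 4 (h-loss): fokunhuf → fokunuf
  rule 5 (vowel merger): fokunuf → fokonof
  ⇒ Anrev fokonof
If borrowed from Kuviku 'pohonhop' after the early changes, it would undergo only the recent ones:
  rule 4 (h-loss): pohonhop → poonop
  rule 5 (vowel merger): no change (poonop)
  ⇒ as a loan: poonop
Anrev 'poonop' matches the loan outcome 'poonop', not the inherited 'fokonof' — it skipped the early Anrev changes, so it was borrowed from Kuviku.

borrowed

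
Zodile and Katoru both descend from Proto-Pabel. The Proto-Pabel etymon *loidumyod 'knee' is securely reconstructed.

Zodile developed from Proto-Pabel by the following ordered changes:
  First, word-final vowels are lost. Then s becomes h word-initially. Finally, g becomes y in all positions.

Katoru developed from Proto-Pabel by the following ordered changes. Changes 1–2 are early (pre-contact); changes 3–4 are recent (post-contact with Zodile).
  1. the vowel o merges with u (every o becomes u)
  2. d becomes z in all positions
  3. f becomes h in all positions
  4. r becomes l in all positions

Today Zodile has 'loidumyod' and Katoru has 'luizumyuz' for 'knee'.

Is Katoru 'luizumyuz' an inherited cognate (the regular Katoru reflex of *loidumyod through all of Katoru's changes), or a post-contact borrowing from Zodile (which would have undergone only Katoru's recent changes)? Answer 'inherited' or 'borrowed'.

If inherited, *loidumyod would pass through all of Katoru's changes:
Katoru: *loidumyod > luidumyud > luizumyuz  (by vowel merger, unconditioned shift)
If borrowed from Zodile 'loidumyod' after the early changes, it would undergo only the recent ones:
  rule 3 (unconditioned shift): no change (loidumyod)
  rule 4 (unconditioned shift): no change (loidumyod)
  ⇒ as a loan: loidumyod
Katoru 'luizumyuz' matches the inherited outcome exactly, so it is an inherited cognate, not a loan.

inherited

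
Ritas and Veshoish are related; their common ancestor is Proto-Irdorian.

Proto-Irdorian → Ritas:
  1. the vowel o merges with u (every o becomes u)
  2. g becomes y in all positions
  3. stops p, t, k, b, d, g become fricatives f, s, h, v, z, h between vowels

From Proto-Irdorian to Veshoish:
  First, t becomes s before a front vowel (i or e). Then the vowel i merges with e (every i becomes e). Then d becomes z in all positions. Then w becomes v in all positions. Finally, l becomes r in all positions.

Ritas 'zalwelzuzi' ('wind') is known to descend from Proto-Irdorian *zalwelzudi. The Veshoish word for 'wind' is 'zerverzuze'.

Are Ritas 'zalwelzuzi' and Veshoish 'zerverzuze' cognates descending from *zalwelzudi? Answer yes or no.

Derive the expected Veshoish reflex of *zalwelzudi:
Veshoish: *zalwelzudi
  zalwelzudi (rule 1 does not apply)
  zalwelzudi → zalwelzude   [vowel merger]
  zalwelzude → zalwelzuze   [unconditioned shift]
  zalwelzuze → zalvelzuze   [unconditioned shift]
  zalvelzuze → zarverzuze   [unconditioned shift]
  giving Veshoish zarverzuze.
The regular Veshoish reflex would be 'zarverzuze', but the attested form is 'zerverzuze'. The correspondence is irregular, so they are not cognates (the Veshoish form has a different source).

no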